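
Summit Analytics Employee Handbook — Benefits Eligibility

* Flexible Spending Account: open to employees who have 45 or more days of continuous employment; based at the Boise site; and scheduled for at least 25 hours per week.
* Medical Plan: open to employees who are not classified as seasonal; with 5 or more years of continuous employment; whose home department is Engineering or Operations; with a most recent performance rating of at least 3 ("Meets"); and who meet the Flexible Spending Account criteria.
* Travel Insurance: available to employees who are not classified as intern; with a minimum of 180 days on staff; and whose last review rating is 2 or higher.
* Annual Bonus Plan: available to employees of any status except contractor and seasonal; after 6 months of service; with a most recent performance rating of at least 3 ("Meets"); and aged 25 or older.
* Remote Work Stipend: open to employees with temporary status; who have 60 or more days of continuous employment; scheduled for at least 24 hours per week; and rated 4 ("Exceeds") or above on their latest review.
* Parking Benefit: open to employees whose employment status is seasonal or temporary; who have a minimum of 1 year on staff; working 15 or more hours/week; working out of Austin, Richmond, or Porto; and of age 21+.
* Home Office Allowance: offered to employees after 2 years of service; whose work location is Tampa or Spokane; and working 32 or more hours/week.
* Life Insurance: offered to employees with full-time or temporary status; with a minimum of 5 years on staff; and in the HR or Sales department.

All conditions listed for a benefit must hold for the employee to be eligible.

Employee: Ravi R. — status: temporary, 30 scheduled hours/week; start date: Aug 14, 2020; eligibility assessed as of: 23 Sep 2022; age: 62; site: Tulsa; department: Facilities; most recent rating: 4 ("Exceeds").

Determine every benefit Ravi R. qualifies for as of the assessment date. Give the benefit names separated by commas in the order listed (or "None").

Travel Insurance, Annual Bonus Plan, Remote Work Stipend

Service from Aug 14, 2020 to 23 Sep 2022: 770 days.
Flexible Spending Account — service 770 days ≥ 45 days ✓; site Tulsa ✗ (not Boise) → not eligible.
Medical Plan — status temporary ✓ (not excluded); service 770 days < 5 years (≈1825 days) ✗ → not eligible.
Travel Insurance — status temporary ✓ (not excluded); service 770 days ≥ 180 days ✓; rating 4 ≥ 2 ✓ → eligible.
Annual Bonus Plan — status temporary ✓ (not excluded); service 770 days ≥ 6 months (≈180 days) ✓; rating 4 ≥ 3 ✓; age 62 ≥ 25 ✓ → eligible.
Remote Work Stipend — status temporary ✓; service 770 days ≥ 60 days ✓; 30 hrs/wk ≥ 24 ✓; rating 4 ≥ 4 ✓ → eligible.
Parking Benefit — status temporary ✓; service 770 days ≥ 1 year (≈365 days) ✓; 30 hrs/wk ≥ 15 ✓; site Tulsa ✗ (not Austin, Richmond, or Porto) → not eligible.
Home Office Allowance — service 770 days ≥ 2 years (≈730 days) ✓; site Tulsa ✗ (not Tampa or Spokane) → not eligible.
Life Insurance — status temporary ✓; service 770 days < 5 years (≈1825 days) ✗ → not eligible.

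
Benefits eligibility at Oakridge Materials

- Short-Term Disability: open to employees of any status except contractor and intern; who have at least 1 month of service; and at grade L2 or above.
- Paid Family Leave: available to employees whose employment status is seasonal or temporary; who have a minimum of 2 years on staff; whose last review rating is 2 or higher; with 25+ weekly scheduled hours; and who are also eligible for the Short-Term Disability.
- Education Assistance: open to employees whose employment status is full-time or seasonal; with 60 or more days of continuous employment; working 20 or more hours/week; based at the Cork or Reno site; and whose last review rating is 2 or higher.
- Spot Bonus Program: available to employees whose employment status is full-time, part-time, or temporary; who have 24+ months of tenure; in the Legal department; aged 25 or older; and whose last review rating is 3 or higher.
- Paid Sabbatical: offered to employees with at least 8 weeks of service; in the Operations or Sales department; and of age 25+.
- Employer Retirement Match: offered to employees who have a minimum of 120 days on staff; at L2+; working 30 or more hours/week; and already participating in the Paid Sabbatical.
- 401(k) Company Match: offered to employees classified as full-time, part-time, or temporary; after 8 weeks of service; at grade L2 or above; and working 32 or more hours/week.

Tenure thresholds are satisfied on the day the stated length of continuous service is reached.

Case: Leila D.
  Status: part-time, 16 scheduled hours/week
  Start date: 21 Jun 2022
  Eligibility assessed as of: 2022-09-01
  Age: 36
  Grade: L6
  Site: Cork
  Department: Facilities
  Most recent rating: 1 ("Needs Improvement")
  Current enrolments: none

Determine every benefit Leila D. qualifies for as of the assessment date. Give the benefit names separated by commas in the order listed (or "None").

Service from 21 Jun 2022 to 2022-09-01: 72 days.
Short-Term Disability — status part-time ✓ (not excluded); service 72 days ≥ 1 month (≈30 days) ✓; grade L6 ≥ L2 ✓ → eligible.
Paid Family Leave — status part-time ✗ (requires seasonal or temporary) → not eligible.
Education Assistance — status part-time ✗ (requires full-time or seasonal) → not eligible.
Spot Bonus Program — status part-time ✓; service 72 days < 24 months (≈720 days) ✗ → not eligible.
Paid Sabbatical — service 72 days ≥ 8 weeks (≈56 days) ✓; dept Facilities ✗ → not eligible.
Employer Retirement Match — service 72 days < 120 days ✗ → not eligible.
401(k) Company Match — status part-time ✓; service 72 days ≥ 8 weeks (≈56 days) ✓; grade L6 ≥ L2 ✓; 16 hrs/wk < 32 ✗ → not eligible.

Short-Term Disability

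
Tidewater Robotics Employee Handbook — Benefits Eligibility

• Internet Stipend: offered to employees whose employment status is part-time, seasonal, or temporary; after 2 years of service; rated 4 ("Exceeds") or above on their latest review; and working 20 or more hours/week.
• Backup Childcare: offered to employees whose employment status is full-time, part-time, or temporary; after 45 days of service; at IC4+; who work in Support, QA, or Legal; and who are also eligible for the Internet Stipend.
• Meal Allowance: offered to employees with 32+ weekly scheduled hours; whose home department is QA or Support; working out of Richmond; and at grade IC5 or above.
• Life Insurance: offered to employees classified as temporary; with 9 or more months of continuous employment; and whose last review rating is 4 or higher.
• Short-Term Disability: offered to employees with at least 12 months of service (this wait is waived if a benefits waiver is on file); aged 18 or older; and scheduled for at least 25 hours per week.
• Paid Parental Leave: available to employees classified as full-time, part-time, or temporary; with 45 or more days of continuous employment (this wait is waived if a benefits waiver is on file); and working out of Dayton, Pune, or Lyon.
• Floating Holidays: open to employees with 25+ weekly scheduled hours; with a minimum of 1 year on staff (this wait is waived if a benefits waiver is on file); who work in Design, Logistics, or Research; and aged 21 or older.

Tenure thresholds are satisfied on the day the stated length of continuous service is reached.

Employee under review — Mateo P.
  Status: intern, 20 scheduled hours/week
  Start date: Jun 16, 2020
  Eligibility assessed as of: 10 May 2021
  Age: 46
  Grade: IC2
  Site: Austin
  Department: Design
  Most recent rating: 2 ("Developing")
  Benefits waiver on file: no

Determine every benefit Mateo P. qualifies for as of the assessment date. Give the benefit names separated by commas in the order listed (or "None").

Service from Jun 16, 2020 to 10 May 2021: 328 days.
Internet Stipend — status intern ✗ (requires part-time, seasonal, or temporary) → not eligible.
Backup Childcare — status intern ✗ (requires full-time, part-time, or temporary) → not eligible.
Meal Allowance — 20 hrs/wk < 32 ✗ → not eligible.
Life Insurance — status intern ✗ (requires temporary) → not eligible.
Short-Term Disability — no waiver, service 328 days < 12 months (≈360 days) ✗ → not eligible.
Paid Parental Leave — status intern ✗ (requires full-time, part-time, or temporary) → not eligible.
Floating Holidays — 20 hrs/wk < 25 ✗ → not eligible.

None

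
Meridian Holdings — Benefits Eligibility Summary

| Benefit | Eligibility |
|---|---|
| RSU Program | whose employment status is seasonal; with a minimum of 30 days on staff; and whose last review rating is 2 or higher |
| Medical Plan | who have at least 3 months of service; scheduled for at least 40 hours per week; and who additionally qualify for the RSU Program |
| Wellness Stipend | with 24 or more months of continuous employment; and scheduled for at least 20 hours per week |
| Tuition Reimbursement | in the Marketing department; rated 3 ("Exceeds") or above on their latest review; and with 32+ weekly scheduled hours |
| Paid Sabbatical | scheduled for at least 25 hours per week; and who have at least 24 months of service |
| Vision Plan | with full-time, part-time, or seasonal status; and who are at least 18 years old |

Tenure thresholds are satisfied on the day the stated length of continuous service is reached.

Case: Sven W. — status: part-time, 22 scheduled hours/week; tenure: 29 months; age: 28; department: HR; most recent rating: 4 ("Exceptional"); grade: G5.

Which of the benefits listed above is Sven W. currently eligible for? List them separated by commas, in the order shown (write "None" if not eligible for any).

RSU Program — status part-time ✗ (requires seasonal) → not eligible.
Medical Plan — service 29 months ≥ 3 months ✓; 22 hrs/wk < 40 ✗ → not eligible.
Wellness Stipend — service 29 months ≥ 24 months ✓; 22 hrs/wk ≥ 20 ✓ → eligible.
Tuition Reimbursement — dept HR ✗ → not eligible.
Paid Sabbatical — 22 hrs/wk < 25 ✗ → not eligible.
Vision Plan — status part-time ✓; age 28 ≥ 18 ✓ → eligible.

Wellness Stipend, Vision Plan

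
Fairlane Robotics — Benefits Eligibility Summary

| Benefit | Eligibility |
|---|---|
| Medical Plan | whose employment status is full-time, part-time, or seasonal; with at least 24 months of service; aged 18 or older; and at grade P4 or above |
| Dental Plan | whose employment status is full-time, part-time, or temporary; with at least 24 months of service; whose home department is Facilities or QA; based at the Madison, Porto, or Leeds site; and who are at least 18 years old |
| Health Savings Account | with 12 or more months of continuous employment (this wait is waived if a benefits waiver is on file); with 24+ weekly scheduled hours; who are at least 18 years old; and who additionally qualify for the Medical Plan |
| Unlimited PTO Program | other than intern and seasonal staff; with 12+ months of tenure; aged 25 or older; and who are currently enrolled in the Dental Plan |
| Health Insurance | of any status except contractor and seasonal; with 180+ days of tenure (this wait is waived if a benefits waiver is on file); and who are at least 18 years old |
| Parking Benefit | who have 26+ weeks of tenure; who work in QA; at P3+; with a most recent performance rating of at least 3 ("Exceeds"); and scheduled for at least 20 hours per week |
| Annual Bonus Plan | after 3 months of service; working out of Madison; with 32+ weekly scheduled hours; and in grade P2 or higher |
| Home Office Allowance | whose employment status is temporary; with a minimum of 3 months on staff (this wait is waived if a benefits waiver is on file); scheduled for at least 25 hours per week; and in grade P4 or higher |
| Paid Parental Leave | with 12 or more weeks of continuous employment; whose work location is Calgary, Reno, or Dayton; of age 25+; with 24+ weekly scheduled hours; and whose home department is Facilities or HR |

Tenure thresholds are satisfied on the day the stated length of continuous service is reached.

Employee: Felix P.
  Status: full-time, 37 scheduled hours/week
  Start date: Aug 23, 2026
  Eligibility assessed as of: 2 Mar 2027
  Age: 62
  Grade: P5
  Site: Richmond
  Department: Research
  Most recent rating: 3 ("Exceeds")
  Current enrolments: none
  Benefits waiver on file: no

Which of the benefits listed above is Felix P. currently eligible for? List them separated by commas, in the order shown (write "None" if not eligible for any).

Service from Aug 23, 2026 to 2 Mar 2027: 191 days.
Medical Plan — status full-time ✓; service 191 days < 24 months (≈720 days) ✗ → not eligible.
Dental Plan — status full-time ✓; service 191 days < 24 months (≈720 days) ✗ → not eligible.
Health Savings Account — no waiver, service 191 days < 12 months (≈360 days) ✗ → not eligible.
Unlimited PTO Program — status full-time ✓ (not excluded); service 191 days < 12 months (≈360 days) ✗ → not eligible.
Health Insurance — status full-time ✓ (not excluded); no waiver, service 191 days ≥ 180 days ✓; age 62 ≥ 18 ✓ → eligible.
Parking Benefit — service 191 days ≥ 26 weeks (≈182 days) ✓; dept Research ✗ → not eligible.
Annual Bonus Plan — service 191 days ≥ 3 months (≈90 days) ✓; site Richmond ✗ (not Madison) → not eligible.
Home Office Allowance — status full-time ✗ (requires temporary) → not eligible.
Paid Parental Leave — service 191 days ≥ 12 weeks (≈84 days) ✓; site Richmond ✗ (not Calgary, Reno, or Dayton) → not eligible.

Health Insurance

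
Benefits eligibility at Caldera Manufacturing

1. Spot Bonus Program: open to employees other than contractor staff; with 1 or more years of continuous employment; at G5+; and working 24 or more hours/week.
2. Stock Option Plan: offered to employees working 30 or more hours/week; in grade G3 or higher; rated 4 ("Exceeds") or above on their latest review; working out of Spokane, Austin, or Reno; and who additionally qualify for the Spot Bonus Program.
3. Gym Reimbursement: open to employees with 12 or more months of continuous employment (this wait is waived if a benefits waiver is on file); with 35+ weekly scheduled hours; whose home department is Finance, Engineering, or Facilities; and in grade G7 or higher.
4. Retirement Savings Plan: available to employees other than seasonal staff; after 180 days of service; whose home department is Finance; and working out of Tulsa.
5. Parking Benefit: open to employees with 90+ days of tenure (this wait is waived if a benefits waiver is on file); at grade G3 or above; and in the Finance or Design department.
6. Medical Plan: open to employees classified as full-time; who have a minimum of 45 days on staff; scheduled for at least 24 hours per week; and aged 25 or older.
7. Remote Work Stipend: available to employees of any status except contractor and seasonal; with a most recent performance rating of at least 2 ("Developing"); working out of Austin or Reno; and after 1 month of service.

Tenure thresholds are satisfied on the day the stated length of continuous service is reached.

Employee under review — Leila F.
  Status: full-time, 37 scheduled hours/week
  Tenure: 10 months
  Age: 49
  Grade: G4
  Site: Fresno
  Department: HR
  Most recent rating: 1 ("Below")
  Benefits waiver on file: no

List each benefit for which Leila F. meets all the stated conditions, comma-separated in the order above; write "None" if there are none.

Spot Bonus Program — status full-time ✓ (not excluded); service 10 months < 1 year (≈365 days) ✗ → not eligible.
Stock Option Plan — 37 hrs/wk ≥ 30 ✓; grade G4 ≥ G3 ✓; rating 1 < 4 ✗ → not eligible.
Gym Reimbursement — no waiver, service 10 months < 12 months ✗ → not eligible.
Retirement Savings Plan — status full-time ✓ (not excluded); service 10 months ≥ 180 days ✓; dept HR ✗ → not eligible.
Parking Benefit — no waiver, service 10 months ≥ 90 days ✓; grade G4 ≥ G3 ✓; dept HR ✗ → not eligible.
Medical Plan — status full-time ✓; service 10 months ≥ 45 days ✓; 37 hrs/wk ≥ 24 ✓; age 49 ≥ 25 ✓ → eligible.
Remote Work Stipend — status full-time ✓ (not excluded); rating 1 < 2 ✗ → not eligible.

Medical Plan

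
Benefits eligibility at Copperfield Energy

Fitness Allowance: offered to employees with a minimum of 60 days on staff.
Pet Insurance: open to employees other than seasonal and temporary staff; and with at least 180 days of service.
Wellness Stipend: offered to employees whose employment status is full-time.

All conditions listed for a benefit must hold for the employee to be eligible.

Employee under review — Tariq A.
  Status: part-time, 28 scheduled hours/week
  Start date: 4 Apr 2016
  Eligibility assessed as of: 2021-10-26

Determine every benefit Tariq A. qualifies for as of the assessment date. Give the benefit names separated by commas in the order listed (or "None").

Fitness Allowance, Pet Insurance

Service from 4 Apr 2016 to 2021-10-26: 2031 days.
Fitness Allowance — service 2031 days ≥ 60 days ✓ → eligible.
Pet Insurance — status part-time ✓ (not excluded); service 2031 days ≥ 180 days ✓ → eligible.
Wellness Stipend — status part-time ✗ (requires full-time) → not eligible.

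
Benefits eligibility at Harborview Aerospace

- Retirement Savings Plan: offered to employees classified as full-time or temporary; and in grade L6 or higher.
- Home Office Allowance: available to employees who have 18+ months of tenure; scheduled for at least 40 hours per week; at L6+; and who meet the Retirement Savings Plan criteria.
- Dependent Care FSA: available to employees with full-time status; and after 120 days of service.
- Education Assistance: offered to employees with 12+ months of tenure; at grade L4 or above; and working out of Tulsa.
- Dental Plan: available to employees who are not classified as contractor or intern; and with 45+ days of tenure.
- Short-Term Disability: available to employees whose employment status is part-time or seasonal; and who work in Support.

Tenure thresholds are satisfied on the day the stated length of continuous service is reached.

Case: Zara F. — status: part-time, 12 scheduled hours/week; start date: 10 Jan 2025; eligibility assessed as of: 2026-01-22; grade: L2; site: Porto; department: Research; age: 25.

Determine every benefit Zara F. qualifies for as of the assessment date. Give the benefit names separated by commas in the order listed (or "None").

Service from 10 Jan 2025 to 2026-01-22: 377 days.
Retirement Savings Plan — status part-time ✗ (requires full-time or temporary) → not eligible.
Home Office Allowance — service 377 days < 18 months (≈540 days) ✗ → not eligible.
Dependent Care FSA — status part-time ✗ (requires full-time) → not eligible.
Education Assistance — service 377 days ≥ 12 months (≈360 days) ✓; grade L2 < L4 ✗ → not eligible.
Dental Plan — status part-time ✓ (not excluded); service 377 days ≥ 45 days ✓ → eligible.
Short-Term Disability — status part-time ✓; dept Research ✗ → not eligible.

Dental Plan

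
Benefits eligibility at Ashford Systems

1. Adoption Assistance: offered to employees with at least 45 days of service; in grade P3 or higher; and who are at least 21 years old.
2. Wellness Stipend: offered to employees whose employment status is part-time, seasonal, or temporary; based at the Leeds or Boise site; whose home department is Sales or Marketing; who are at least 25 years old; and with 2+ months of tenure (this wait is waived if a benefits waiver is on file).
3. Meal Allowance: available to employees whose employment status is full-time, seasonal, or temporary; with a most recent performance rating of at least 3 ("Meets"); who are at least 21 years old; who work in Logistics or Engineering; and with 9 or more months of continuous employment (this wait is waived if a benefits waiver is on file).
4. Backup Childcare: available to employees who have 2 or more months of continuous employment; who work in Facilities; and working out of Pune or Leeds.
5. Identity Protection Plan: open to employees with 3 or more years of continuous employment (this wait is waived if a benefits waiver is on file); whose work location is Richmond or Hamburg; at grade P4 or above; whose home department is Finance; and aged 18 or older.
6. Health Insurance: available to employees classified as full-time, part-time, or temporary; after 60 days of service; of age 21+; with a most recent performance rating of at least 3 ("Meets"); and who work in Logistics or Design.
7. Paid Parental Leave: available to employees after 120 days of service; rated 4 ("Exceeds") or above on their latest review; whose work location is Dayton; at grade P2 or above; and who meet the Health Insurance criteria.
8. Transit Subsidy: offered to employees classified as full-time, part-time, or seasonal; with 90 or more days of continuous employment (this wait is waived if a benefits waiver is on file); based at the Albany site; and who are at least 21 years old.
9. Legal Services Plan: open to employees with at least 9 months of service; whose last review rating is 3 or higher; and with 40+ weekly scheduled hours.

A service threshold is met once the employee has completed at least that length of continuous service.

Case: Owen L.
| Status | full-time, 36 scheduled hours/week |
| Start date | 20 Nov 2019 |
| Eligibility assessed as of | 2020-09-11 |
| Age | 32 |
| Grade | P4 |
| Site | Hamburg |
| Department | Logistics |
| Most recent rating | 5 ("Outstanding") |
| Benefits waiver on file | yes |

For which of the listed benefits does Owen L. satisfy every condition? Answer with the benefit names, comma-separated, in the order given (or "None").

Service from 20 Nov 2019 to 2020-09-11: 296 days.
Adoption Assistance — service 296 days ≥ 45 days ✓; grade P4 ≥ P3 ✓; age 32 ≥ 21 ✓ → eligible.
Wellness Stipend — status full-time ✗ (requires part-time, seasonal, or temporary) → not eligible.
Meal Allowance — status full-time ✓; rating 5 ≥ 3 ✓; age 32 ≥ 21 ✓; dept Logistics ✓; benefits waiver on file ✓ → eligible.
Backup Childcare — service 296 days ≥ 2 months (≈60 days) ✓; dept Logistics ✗ → not eligible.
Identity Protection Plan — benefits waiver on file ✓; site Hamburg ✓; grade P4 ≥ P4 ✓; dept Logistics ✗ → not eligible.
Health Insurance — status full-time ✓; service 296 days ≥ 60 days ✓; age 32 ≥ 21 ✓; rating 5 ≥ 3 ✓; dept Logistics ✓ → eligible.
Paid Parental Leave — service 296 days ≥ 120 days ✓; rating 5 ≥ 4 ✓; site Hamburg ✗ (not Dayton) → not eligible.
Transit Subsidy — status full-time ✓; benefits waiver on file ✓; site Hamburg ✗ (not Albany) → not eligible.
Legal Services Plan — service 296 days ≥ 9 months (≈270 days) ✓; rating 5 ≥ 3 ✓; 36 hrs/wk < 40 ✗ → not eligible.

Adoption Assistance, Meal Allowance, Health Insurance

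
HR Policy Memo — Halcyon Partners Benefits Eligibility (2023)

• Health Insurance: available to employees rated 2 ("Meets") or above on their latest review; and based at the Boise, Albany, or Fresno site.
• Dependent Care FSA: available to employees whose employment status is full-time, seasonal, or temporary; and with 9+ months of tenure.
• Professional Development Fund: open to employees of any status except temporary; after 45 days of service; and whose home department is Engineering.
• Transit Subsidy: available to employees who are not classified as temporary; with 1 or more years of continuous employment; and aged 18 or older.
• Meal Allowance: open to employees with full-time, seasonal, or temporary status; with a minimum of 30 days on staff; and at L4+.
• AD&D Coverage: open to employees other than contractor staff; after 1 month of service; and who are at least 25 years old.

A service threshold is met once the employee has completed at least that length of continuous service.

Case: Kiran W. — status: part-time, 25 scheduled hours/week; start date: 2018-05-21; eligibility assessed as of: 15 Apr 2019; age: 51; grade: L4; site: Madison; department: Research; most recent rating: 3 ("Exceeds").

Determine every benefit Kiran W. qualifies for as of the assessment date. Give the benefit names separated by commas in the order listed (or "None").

Service from 2018-05-21 to 15 Apr 2019: 329 days.
Health Insurance — rating 3 ≥ 2 ✓; site Madison ✗ (not Boise, Albany, or Fresno) → not eligible.
Dependent Care FSA — status part-time ✗ (requires full-time, seasonal, or temporary) → not eligible.
Professional Development Fund — status part-time ✓ (not excluded); service 329 days ≥ 45 days ✓; dept Research ✗ → not eligible.
Transit Subsidy — status part-time ✓ (not excluded); service 329 days < 1 year (≈365 days) ✗ → not eligible.
Meal Allowance — status part-time ✗ (requires full-time, seasonal, or temporary) → not eligible.
AD&D Coverage — status part-time ✓ (not excluded); service 329 days ≥ 1 month (≈30 days) ✓; age 51 ≥ 25 ✓ → eligible.

AD&D Coverage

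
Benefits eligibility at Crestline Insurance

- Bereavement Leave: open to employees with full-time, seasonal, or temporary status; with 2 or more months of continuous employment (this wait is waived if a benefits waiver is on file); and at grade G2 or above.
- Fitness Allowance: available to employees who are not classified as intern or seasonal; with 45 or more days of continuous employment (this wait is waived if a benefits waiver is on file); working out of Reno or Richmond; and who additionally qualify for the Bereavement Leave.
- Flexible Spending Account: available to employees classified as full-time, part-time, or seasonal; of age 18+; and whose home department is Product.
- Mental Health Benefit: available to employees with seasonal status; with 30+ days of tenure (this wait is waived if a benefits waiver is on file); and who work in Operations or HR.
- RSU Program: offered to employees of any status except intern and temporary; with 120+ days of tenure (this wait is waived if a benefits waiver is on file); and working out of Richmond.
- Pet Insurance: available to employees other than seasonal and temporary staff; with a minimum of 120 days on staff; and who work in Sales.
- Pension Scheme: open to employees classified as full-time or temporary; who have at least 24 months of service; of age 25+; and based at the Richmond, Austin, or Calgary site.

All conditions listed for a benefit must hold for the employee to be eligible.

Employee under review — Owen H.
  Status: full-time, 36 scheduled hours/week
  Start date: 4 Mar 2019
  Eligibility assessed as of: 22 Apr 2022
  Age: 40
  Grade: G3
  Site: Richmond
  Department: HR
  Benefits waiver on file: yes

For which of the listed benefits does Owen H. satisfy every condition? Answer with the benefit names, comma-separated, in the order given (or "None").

Service from 4 Mar 2019 to 22 Apr 2022: 1145 days.
Bereavement Leave — status full-time ✓; benefits waiver on file ✓; grade G3 ≥ G2 ✓ → eligible.
Fitness Allowance — status full-time ✓ (not excluded); benefits waiver on file ✓; site Richmond ✓; eligible for Bereavement Leave ✓ → eligible.
Flexible Spending Account — status full-time ✓; age 40 ≥ 18 ✓; dept HR ✗ → not eligible.
Mental Health Benefit — status full-time ✗ (requires seasonal) → not eligible.
RSU Program — status full-time ✓ (not excluded); benefits waiver on file ✓; site Richmond ✓ → eligible.
Pet Insurance — status full-time ✓ (not excluded); service 1145 days ≥ 120 days ✓; dept HR ✗ → not eligible.
Pension Scheme — status full-time ✓; service 1145 days ≥ 24 months (≈720 days) ✓; age 40 ≥ 25 ✓; site Richmond ✓ → eligible.

Bereavement Leave, Fitness Allowance, RSU Program, Pension Scheme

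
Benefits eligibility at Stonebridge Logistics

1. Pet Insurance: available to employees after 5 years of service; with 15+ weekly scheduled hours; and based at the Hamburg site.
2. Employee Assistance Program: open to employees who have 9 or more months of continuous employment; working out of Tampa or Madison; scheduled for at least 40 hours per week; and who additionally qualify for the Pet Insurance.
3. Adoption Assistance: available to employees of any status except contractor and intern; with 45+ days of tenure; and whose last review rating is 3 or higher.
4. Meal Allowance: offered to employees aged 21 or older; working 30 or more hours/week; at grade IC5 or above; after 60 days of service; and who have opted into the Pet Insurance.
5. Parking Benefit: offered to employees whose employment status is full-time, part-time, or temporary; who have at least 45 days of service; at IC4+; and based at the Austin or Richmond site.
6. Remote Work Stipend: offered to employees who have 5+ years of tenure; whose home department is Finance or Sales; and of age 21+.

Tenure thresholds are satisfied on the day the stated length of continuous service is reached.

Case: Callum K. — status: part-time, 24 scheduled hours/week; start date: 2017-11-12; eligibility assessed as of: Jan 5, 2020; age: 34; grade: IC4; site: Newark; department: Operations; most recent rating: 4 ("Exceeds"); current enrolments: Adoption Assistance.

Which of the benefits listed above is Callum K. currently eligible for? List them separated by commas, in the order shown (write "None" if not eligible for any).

Service from 2017-11-12 to Jan 5, 2020: 784 days.
Pet Insurance — service 784 days < 5 years (≈1825 days) ✗ → not eligible.
Employee Assistance Program — service 784 days ≥ 9 months (≈270 days) ✓; site Newark ✗ (not Tampa or Madison) → not eligible.
Adoption Assistance — status part-time ✓ (not excluded); service 784 days ≥ 45 days ✓; rating 4 ≥ 3 ✓ → eligible.
Meal Allowance — age 34 ≥ 21 ✓; 24 hrs/wk < 30 ✗ → not eligible.
Parking Benefit — status part-time ✓; service 784 days ≥ 45 days ✓; grade IC4 ≥ IC4 ✓; site Newark ✗ (not Austin or Richmond) → not eligible.
Remote Work Stipend — service 784 days < 5 years (≈1825 days) ✗ → not eligible.

Adoption Assistance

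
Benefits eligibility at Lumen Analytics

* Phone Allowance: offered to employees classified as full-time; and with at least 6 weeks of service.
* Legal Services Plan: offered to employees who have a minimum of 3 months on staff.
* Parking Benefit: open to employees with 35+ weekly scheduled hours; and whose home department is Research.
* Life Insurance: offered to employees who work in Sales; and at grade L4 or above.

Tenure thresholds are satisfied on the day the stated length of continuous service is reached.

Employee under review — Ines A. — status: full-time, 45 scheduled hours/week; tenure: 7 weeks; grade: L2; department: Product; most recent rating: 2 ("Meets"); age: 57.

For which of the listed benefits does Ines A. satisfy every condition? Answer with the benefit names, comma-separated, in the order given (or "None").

Phone Allowance

Phone Allowance — status full-time ✓; service 7 weeks ≥ 6 weeks ✓ → eligible.
Legal Services Plan — service 7 weeks < 3 months (≈90 days) ✗ → not eligible.
Parking Benefit — 45 hrs/wk ≥ 35 ✓; dept Product ✗ → not eligible.
Life Insurance — dept Product ✗ → not eligible.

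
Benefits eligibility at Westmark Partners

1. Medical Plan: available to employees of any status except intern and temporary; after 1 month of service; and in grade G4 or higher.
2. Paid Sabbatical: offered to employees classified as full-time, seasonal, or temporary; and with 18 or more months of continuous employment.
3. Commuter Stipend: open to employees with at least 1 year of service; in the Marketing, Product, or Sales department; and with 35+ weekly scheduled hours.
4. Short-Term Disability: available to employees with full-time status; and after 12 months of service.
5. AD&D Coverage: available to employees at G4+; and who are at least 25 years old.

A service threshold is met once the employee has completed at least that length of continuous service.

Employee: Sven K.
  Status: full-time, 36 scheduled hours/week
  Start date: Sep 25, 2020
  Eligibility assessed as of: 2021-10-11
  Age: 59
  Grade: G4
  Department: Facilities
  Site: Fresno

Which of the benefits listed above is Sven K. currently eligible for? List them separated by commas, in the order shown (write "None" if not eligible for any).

Medical Plan, Short-Term Disability, AD&D Coverage

Service from Sep 25, 2020 to 2021-10-11: 381 days.
Medical Plan — status full-time ✓ (not excluded); service 381 days ≥ 1 month (≈30 days) ✓; grade G4 ≥ G4 ✓ → eligible.
Paid Sabbatical — status full-time ✓; service 381 days < 18 months (≈540 days) ✗ → not eligible.
Commuter Stipend — service 381 days ≥ 1 year (≈365 days) ✓; dept Facilities ✗ → not eligible.
Short-Term Disability — status full-time ✓; service 381 days ≥ 12 months (≈360 days) ✓ → eligible.
AD&D Coverage — grade G4 ≥ G4 ✓; age 59 ≥ 25 ✓ → eligible.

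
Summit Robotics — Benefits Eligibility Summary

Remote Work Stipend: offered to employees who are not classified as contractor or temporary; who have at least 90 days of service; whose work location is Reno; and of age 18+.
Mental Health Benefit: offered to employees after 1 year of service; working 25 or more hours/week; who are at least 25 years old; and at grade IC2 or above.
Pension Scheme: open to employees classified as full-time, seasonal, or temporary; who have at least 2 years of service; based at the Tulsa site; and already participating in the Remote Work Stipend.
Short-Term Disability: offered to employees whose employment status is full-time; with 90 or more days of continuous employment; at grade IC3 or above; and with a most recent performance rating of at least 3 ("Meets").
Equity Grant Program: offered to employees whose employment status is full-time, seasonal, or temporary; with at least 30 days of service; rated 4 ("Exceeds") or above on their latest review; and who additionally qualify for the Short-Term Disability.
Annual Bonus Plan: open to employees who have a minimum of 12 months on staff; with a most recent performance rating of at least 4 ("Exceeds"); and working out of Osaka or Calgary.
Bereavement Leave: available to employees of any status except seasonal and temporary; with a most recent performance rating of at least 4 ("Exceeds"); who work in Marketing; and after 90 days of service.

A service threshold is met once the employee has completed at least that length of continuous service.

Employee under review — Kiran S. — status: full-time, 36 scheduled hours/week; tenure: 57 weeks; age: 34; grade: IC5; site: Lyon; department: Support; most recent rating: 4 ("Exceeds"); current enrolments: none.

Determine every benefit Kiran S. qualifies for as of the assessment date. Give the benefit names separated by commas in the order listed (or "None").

Mental Health Benefit, Short-Term Disability, Equity Grant Program

Remote Work Stipend — status full-time ✓ (not excluded); service 57 weeks ≥ 90 days ✓; site Lyon ✗ (not Reno) → not eligible.
Mental Health Benefit — service 57 weeks ≥ 1 year (≈365 days) ✓; 36 hrs/wk ≥ 25 ✓; age 34 ≥ 25 ✓; grade IC5 ≥ IC2 ✓ → eligible.
Pension Scheme — status full-time ✓; service 57 weeks < 2 years (≈730 days) ✗ → not eligible.
Short-Term Disability — status full-time ✓; service 57 weeks ≥ 90 days ✓; grade IC5 ≥ IC3 ✓; rating 4 ≥ 3 ✓ → eligible.
Equity Grant Program — status full-time ✓; service 57 weeks ≥ 30 days ✓; rating 4 ≥ 4 ✓; eligible for Short-Term Disability ✓ → eligible.
Annual Bonus Plan — service 57 weeks ≥ 12 months (≈360 days) ✓; rating 4 ≥ 4 ✓; site Lyon ✗ (not Osaka or Calgary) → not eligible.
Bereavement Leave — status full-time ✓ (not excluded); rating 4 ≥ 4 ✓; dept Support ✗ → not eligible.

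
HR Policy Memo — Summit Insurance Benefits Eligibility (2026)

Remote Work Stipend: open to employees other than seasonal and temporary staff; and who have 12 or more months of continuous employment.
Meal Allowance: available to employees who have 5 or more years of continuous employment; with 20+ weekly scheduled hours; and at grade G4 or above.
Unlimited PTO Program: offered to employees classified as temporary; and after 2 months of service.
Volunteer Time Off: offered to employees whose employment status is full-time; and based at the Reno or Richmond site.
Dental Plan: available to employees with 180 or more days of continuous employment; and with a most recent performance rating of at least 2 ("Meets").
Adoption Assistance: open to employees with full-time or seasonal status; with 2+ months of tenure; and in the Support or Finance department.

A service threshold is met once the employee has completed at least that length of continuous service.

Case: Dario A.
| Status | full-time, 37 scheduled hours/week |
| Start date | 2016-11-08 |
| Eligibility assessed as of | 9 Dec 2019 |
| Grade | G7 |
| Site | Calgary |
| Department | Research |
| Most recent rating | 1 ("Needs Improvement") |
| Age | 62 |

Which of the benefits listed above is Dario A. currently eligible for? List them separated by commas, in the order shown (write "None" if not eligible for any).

Remote Work Stipend

Service from 2016-11-08 to 9 Dec 2019: 1126 days.
Remote Work Stipend — status full-time ✓ (not excluded); service 1126 days ≥ 12 months (≈360 days) ✓ → eligible.
Meal Allowance — service 1126 days < 5 years (≈1825 days) ✗ → not eligible.
Unlimited PTO Program — status full-time ✗ (requires temporary) → not eligible.
Volunteer Time Off — status full-time ✓; site Calgary ✗ (not Reno or Richmond) → not eligible.
Dental Plan — service 1126 days ≥ 180 days ✓; rating 1 < 2 ✗ → not eligible.
Adoption Assistance — status full-time ✓; service 1126 days ≥ 2 months (≈60 days) ✓; dept Research ✗ → not eligible.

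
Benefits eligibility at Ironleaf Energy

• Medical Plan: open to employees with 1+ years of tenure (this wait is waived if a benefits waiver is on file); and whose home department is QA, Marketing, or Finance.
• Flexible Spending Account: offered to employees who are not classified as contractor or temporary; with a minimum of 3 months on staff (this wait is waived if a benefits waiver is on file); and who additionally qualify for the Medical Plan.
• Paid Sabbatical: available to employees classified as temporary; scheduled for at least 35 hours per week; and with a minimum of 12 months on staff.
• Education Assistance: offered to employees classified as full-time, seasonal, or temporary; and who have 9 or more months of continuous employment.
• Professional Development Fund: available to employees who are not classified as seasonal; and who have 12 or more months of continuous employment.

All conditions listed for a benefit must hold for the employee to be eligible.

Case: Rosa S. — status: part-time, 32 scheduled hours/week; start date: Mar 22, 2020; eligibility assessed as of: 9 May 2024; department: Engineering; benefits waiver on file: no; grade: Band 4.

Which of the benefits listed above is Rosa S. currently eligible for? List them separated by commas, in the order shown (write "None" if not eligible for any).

Professional Development Fund

Service from Mar 22, 2020 to 9 May 2024: 1509 days.
Medical Plan — no waiver, service 1509 days ≥ 1 year (≈365 days) ✓; dept Engineering ✗ → not eligible.
Flexible Spending Account — status part-time ✓ (not excluded); no waiver, service 1509 days ≥ 3 months (≈90 days) ✓; not eligible for Medical Plan ✗ → not eligible.
Paid Sabbatical — status part-time ✗ (requires temporary) → not eligible.
Education Assistance — status part-time ✗ (requires full-time, seasonal, or temporary) → not eligible.
Professional Development Fund — status part-time ✓ (not excluded); service 1509 days ≥ 12 months (≈360 days) ✓ → eligible.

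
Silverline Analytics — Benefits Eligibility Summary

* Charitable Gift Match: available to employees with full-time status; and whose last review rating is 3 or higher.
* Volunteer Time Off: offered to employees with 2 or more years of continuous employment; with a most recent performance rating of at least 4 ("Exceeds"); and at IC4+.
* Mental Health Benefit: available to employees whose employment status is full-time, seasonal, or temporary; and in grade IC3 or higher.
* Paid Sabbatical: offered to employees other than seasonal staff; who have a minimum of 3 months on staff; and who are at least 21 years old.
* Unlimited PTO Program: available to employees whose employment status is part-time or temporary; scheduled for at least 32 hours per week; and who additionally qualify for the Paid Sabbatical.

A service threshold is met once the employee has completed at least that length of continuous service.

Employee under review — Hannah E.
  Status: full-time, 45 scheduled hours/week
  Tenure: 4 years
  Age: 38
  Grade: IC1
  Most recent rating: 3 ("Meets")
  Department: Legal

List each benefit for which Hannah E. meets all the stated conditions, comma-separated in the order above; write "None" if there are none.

Charitable Gift Match, Paid Sabbatical

Charitable Gift Match — status full-time ✓; rating 3 ≥ 3 ✓ → eligible.
Volunteer Time Off — service 4 years ≥ 2 years ✓; rating 3 < 4 ✗ → not eligible.
Mental Health Benefit — status full-time ✓; grade IC1 < IC3 ✗ → not eligible.
Paid Sabbatical — status full-time ✓ (not excluded); service 4 years ≥ 3 months (≈90 days) ✓; age 38 ≥ 21 ✓ → eligible.
Unlimited PTO Program — status full-time ✗ (requires part-time or temporary) → not eligible.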